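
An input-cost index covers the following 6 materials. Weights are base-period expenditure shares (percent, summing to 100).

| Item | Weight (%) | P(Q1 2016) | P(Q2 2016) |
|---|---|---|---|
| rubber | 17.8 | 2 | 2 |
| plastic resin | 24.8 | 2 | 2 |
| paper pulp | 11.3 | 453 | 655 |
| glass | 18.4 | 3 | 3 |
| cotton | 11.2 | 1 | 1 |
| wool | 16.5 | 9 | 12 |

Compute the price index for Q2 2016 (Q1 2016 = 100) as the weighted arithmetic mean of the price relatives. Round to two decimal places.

rubber: 17.8 × (2/2) = 17.8 × 1.000000 = 17.8000
plastic resin: 24.8 × (2/2) = 24.8 × 1.000000 = 24.8000
paper pulp: 11.3 × (655/453) = 11.3 × 1.445916 = 16.3389
glass: 18.4 × (3/3) = 18.4 × 1.000000 = 18.4000
cotton: 11.2 × (1/1) = 11.2 × 1.000000 = 11.2000
wool: 16.5 × (12/9) = 16.5 × 1.333333 = 22.0000
Index = Σ wᵢ·(p₁ᵢ/p₀ᵢ) = 17.8000 + 24.8000 + 16.3389 + 18.4000 + 11.2000 + 22.0000 = 110.5389

110.54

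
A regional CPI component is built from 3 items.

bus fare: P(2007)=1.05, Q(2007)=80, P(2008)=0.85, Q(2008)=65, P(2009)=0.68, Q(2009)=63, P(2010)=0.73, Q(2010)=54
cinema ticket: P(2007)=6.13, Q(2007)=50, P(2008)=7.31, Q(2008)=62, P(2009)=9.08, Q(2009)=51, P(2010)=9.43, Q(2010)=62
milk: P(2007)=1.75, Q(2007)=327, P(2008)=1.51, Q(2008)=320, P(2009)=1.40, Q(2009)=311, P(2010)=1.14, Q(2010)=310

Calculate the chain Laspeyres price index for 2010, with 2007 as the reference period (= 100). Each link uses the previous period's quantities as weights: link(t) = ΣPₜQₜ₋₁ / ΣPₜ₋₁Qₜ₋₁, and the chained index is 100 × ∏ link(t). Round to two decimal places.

95.96

Link 2007→2008:
ΣP(2008)Q(2007) = 0.85×80 + 7.31×50 + 1.51×327 = 68 + 365.5 + 493.77 = 927.27
ΣP(2007)Q(2007) = 1.05×80 + 6.13×50 + 1.75×327 = 84 + 306.5 + 572.25 = 962.75
link = 927.27/962.75 = 0.963147
Link 2008→2009:
ΣP(2009)Q(2008) = 0.68×65 + 9.08×62 + 1.40×320 = 44.2 + 562.96 + 448 = 1055.16
ΣP(2008)Q(2008) = 0.85×65 + 7.31×62 + 1.51×320 = 55.25 + 453.22 + 483.2 = 991.67
link = 1055.16/991.67 = 1.064023
Link 2009→2010:
ΣP(2010)Q(2009) = 0.73×63 + 9.43×51 + 1.14×311 = 45.99 + 480.93 + 354.54 = 881.46
ΣP(2009)Q(2009) = 0.68×63 + 9.08×51 + 1.40×311 = 42.84 + 463.08 + 435.4 = 941.32
link = 881.46/941.32 = 0.936408
Chained index = 100 × 0.963147 × 1.064023 × 0.936408 = 95.9642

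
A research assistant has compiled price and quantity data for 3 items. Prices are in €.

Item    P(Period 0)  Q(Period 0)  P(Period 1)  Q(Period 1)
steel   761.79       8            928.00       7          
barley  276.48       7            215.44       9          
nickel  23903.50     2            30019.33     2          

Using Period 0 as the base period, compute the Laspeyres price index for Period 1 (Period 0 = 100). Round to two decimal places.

123.52

Laspeyres price index uses base-period quantities as weights.
ΣP(Period 1)·Q(Period 0) = 928.00×8 + 215.44×7 + 30019.33×2 = 7424 + 1508.08 + 60038.66 = 68970.74
ΣP(Period 0)·Q(Period 0) = 761.79×8 + 276.48×7 + 23903.50×2 = 6094.32 + 1935.36 + 47807 = 55836.68
Index = 68970.74 / 55836.68 × 100 = 123.5223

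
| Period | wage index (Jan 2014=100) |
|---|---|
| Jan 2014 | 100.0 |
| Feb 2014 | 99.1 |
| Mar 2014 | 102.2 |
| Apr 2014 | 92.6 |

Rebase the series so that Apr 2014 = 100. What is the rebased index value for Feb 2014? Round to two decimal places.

107.02

Rebased(Feb 2014) = 99.1 / 92.6 × 100 = 107.0194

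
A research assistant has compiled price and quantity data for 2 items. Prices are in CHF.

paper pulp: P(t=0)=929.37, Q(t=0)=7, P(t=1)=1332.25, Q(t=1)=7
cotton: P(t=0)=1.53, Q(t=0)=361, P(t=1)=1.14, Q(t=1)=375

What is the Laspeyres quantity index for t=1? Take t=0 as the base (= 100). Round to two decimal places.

Laspeyres quantity index uses base-period prices as weights.
ΣP(t=0)·Q(t=1) = 929.37×7 + 1.53×375 = 6505.59 + 573.75 = 7079.34
ΣP(t=0)·Q(t=0) = 929.37×7 + 1.53×361 = 6505.59 + 552.33 = 7057.92
Index = 7079.34 / 7057.92 × 100 = 100.3035

100.30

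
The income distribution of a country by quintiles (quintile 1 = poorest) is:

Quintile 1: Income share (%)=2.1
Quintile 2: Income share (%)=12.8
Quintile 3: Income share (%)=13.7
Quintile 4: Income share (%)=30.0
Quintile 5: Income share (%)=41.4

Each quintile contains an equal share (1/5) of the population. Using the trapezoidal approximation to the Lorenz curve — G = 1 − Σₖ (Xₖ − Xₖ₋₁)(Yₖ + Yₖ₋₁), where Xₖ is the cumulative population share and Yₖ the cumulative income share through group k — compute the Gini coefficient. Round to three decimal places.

Cumulative income shares Yₖ: 0.0210, 0.1490, 0.2860, 0.5860, 1.0000
Σ (Xₖ−Xₖ₋₁)(Yₖ+Yₖ₋₁) = (1/5)(0.0210+0.0000) + (1/5)(0.1490+0.0210) + (1/5)(0.2860+0.1490) + (1/5)(0.5860+0.2860) + (1/5)(1.0000+0.5860)
  = 0.0042 + 0.0340 + 0.0870 + 0.1744 + 0.3172 = 0.6168
G = 1 − 0.6168 = 0.3832

0.383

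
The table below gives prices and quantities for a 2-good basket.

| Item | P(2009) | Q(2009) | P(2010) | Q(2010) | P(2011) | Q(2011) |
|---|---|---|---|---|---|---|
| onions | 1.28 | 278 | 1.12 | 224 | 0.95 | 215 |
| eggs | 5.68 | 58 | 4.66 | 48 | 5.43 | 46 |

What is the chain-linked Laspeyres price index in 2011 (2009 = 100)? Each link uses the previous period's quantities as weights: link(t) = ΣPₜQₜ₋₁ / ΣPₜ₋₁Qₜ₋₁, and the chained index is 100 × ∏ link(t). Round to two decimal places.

Link 2009→2010:
ΣP(2010)Q(2009) = 1.12×278 + 4.66×58 = 311.36 + 270.28 = 581.64
ΣP(2009)Q(2009) = 1.28×278 + 5.68×58 = 355.84 + 329.44 = 685.28
link = 581.64/685.28 = 0.848763
Link 2010→2011:
ΣP(2011)Q(2010) = 0.95×224 + 5.43×48 = 212.8 + 260.64 = 473.44
ΣP(2010)Q(2010) = 1.12×224 + 4.66×48 = 250.88 + 223.68 = 474.56
link = 473.44/474.56 = 0.997640
Chained index = 100 × 0.848763 × 0.997640 = 84.6759

84.68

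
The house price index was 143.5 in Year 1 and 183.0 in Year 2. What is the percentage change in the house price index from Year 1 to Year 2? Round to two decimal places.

Change = (183.0 − 143.5) / 143.5 × 100
       = 39.5 / 143.5 × 100 = 27.5261%

27.53%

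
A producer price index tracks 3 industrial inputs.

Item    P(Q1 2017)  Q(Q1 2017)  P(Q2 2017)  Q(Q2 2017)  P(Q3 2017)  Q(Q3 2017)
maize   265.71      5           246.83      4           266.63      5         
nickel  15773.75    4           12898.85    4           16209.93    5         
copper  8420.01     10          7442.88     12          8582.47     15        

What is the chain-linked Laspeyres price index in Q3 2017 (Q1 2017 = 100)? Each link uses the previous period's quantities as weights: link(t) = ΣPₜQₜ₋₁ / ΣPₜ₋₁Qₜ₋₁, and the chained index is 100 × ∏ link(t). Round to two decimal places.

Link Q1 2017→Q2 2017:
ΣP(Q2 2017)Q(Q1 2017) = 246.83×5 + 12898.85×4 + 7442.88×10 = 1234.15 + 51595.4 + 74428.8 = 127258.35
ΣP(Q1 2017)Q(Q1 2017) = 265.71×5 + 15773.75×4 + 8420.01×10 = 1328.55 + 63095 + 84200.1 = 148623.65
link = 127258.35/148623.65 = 0.856246
Link Q2 2017→Q3 2017:
ΣP(Q3 2017)Q(Q2 2017) = 266.63×4 + 16209.93×4 + 8582.47×12 = 1066.52 + 64839.72 + 102989.64 = 168895.88
ΣP(Q2 2017)Q(Q2 2017) = 246.83×4 + 12898.85×4 + 7442.88×12 = 987.32 + 51595.4 + 89314.56 = 141897.28
link = 168895.88/141897.28 = 1.190269
Chained index = 100 × 0.856246 × 1.190269 = 101.9162

101.92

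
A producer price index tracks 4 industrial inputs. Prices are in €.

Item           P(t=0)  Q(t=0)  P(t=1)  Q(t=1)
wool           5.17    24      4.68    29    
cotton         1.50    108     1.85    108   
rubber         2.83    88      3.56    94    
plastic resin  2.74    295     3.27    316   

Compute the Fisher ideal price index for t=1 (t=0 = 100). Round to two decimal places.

118.17

Laspeyres component (base-period weights):
ΣP(t=1)Q(t=0) = 4.68×24 + 1.85×108 + 3.56×88 + 3.27×295 = 112.32 + 199.8 + 313.28 + 964.65 = 1590.05
ΣP(t=0)Q(t=0) = 5.17×24 + 1.50×108 + 2.83×88 + 2.74×295 = 124.08 + 162 + 249.04 + 808.3 = 1343.42
L = 1590.05 / 1343.42 × 100 = 118.3584
Paasche component (current-period weights):
ΣP(t=1)Q(t=1) = 4.68×29 + 1.85×108 + 3.56×94 + 3.27×316 = 135.72 + 199.8 + 334.64 + 1033.32 = 1703.48
ΣP(t=0)Q(t=1) = 5.17×29 + 1.50×108 + 2.83×94 + 2.74×316 = 149.93 + 162 + 266.02 + 865.84 = 1443.79
P = 1703.48 / 1443.79 × 100 = 117.9867
Fisher = √(L × P) = √(118.3584 × 117.9867) = 118.1724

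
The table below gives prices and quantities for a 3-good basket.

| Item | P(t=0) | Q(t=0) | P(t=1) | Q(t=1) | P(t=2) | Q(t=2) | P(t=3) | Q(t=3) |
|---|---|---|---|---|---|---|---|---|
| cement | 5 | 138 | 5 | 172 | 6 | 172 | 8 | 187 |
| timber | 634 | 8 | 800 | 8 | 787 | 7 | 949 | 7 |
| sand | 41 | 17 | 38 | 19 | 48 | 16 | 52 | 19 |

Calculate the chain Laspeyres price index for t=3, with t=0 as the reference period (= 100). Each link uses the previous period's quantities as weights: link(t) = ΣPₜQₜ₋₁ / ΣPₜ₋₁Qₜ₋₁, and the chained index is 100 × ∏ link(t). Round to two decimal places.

Link t=0→t=1:
ΣP(t=1)Q(t=0) = 5×138 + 800×8 + 38×17 = 690 + 6400 + 646 = 7736
ΣP(t=0)Q(t=0) = 5×138 + 634×8 + 41×17 = 690 + 5072 + 697 = 6459
link = 7736/6459 = 1.197709
Link t=1→t=2:
ΣP(t=2)Q(t=1) = 6×172 + 787×8 + 48×19 = 1032 + 6296 + 912 = 8240
ΣP(t=1)Q(t=1) = 5×172 + 800×8 + 38×19 = 860 + 6400 + 722 = 7982
link = 8240/7982 = 1.032323
Link t=2→t=3:
ΣP(t=3)Q(t=2) = 8×172 + 949×7 + 52×16 = 1376 + 6643 + 832 = 8851
ΣP(t=2)Q(t=2) = 6×172 + 787×7 + 48×16 = 1032 + 5509 + 768 = 7309
link = 8851/7309 = 1.210973
Chained index = 100 × 1.197709 × 1.032323 × 1.210973 = 149.7273

149.73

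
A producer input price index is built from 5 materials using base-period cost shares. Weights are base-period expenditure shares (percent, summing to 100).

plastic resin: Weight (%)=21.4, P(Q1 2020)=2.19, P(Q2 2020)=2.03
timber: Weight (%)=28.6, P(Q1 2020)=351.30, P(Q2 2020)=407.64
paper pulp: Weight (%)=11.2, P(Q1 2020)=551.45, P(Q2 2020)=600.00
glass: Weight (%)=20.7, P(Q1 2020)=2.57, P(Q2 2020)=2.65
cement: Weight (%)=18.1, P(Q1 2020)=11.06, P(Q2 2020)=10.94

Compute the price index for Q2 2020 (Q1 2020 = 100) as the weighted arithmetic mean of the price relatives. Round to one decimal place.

104.5

plastic resin: 21.4 × (2.03/2.19) = 21.4 × 0.926941 = 19.8365
timber: 28.6 × (407.64/351.30) = 28.6 × 1.160376 = 33.1867
paper pulp: 11.2 × (600.00/551.45) = 11.2 × 1.088041 = 12.1861
glass: 20.7 × (2.65/2.57) = 20.7 × 1.031128 = 21.3444
cement: 18.1 × (10.94/11.06) = 18.1 × 0.989150 = 17.9036
Index = Σ wᵢ·(p₁ᵢ/p₀ᵢ) = 19.8365 + 33.1867 + 12.1861 + 21.3444 + 17.9036 = 104.4573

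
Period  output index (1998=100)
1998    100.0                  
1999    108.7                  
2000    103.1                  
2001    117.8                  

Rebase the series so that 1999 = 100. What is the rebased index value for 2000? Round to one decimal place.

94.8

Rebased(2000) = 103.1 / 108.7 × 100 = 94.8482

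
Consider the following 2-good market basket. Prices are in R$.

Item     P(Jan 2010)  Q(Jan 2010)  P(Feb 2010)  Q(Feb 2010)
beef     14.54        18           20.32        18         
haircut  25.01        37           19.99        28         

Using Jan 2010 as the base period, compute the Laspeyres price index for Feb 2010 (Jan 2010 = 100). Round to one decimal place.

93.1

Laspeyres price index uses base-period quantities as weights.
ΣP(Feb 2010)·Q(Jan 2010) = 20.32×18 + 19.99×37 = 365.76 + 739.63 = 1105.39
ΣP(Jan 2010)·Q(Jan 2010) = 14.54×18 + 25.01×37 = 261.72 + 925.37 = 1187.09
Index = 1105.39 / 1187.09 × 100 = 93.1176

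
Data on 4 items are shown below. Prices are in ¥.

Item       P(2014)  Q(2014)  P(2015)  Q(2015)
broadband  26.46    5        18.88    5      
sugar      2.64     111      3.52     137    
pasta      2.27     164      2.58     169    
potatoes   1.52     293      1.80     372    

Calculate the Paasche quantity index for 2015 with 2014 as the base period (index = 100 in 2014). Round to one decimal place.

Paasche quantity index uses current-period prices as weights.
ΣP(2015)·Q(2015) = 18.88×5 + 3.52×137 + 2.58×169 + 1.80×372 = 94.4 + 482.24 + 436.02 + 669.6 = 1682.26
ΣP(2015)·Q(2014) = 18.88×5 + 3.52×111 + 2.58×164 + 1.80×293 = 94.4 + 390.72 + 423.12 + 527.4 = 1435.64
Index = 1682.26 / 1435.64 × 100 = 117.1784

117.2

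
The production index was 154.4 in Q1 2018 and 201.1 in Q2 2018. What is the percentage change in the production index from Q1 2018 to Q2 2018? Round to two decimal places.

30.25%

Change = (201.1 − 154.4) / 154.4 × 100
       = 46.7 / 154.4 × 100 = 30.2461%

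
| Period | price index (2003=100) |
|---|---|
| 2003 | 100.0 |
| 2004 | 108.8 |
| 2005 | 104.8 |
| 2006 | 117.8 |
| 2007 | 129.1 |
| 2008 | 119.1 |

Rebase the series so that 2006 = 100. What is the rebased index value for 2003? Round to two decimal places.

Rebased(2003) = 100.0 / 117.8 × 100 = 84.8896

84.89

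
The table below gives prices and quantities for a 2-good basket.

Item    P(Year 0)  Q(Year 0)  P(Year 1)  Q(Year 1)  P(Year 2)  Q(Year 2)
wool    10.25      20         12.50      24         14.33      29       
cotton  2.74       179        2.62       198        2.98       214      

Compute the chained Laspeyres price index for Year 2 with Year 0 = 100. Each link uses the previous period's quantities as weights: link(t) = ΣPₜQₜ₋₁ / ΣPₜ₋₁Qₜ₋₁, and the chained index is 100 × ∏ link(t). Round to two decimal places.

Link Year 0→Year 1:
ΣP(Year 1)Q(Year 0) = 12.50×20 + 2.62×179 = 250 + 468.98 = 718.98
ΣP(Year 0)Q(Year 0) = 10.25×20 + 2.74×179 = 205 + 490.46 = 695.46
link = 718.98/695.46 = 1.033819
Link Year 1→Year 2:
ΣP(Year 2)Q(Year 1) = 14.33×24 + 2.98×198 = 343.92 + 590.04 = 933.96
ΣP(Year 1)Q(Year 1) = 12.50×24 + 2.62×198 = 300 + 518.76 = 818.76
link = 933.96/818.76 = 1.140701
Chained index = 100 × 1.033819 × 1.140701 = 117.9278

117.93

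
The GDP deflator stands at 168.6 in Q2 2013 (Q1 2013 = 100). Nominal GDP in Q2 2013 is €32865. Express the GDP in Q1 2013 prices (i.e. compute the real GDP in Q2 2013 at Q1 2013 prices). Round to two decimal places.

Real = Nominal ÷ (Index/100) = 32865 ÷ (168.6/100)
     = 32865 ÷ 1.686 = 19492.8826

19492.88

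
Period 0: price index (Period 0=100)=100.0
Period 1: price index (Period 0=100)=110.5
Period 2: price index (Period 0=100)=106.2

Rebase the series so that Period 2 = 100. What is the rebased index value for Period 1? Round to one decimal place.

Rebased(Period 1) = 110.5 / 106.2 × 100 = 104.0490

104.0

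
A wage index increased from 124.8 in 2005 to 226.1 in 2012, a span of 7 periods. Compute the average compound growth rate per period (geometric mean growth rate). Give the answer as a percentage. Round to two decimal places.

Growth factor = (226.1/124.8)^(1/7) = (1.811699)^(1/7) = 1.088603
Growth rate = 1.088603 − 1 = 0.088603 = 8.8603%

8.86%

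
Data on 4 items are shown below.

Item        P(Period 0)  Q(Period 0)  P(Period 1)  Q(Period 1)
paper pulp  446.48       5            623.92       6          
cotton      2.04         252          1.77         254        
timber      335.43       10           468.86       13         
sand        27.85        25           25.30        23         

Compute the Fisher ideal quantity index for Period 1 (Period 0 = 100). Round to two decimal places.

Laspeyres component (base-period weights):
ΣP(Period 0)Q(Period 1) = 446.48×6 + 2.04×254 + 335.43×13 + 27.85×23 = 2678.88 + 518.16 + 4360.59 + 640.55 = 8198.18
ΣP(Period 0)Q(Period 0) = 446.48×5 + 2.04×252 + 335.43×10 + 27.85×25 = 2232.4 + 514.08 + 3354.3 + 696.25 = 6797.03
L = 8198.18 / 6797.03 × 100 = 120.6142
Paasche component (current-period weights):
ΣP(Period 1)Q(Period 1) = 623.92×6 + 1.77×254 + 468.86×13 + 25.30×23 = 3743.52 + 449.58 + 6095.18 + 581.9 = 10870.18
ΣP(Period 1)Q(Period 0) = 623.92×5 + 1.77×252 + 468.86×10 + 25.30×25 = 3119.6 + 446.04 + 4688.6 + 632.5 = 8886.74
P = 10870.18 / 8886.74 × 100 = 122.3191
Fisher = √(L × P) = √(120.6142 × 122.3191) = 121.4636

121.46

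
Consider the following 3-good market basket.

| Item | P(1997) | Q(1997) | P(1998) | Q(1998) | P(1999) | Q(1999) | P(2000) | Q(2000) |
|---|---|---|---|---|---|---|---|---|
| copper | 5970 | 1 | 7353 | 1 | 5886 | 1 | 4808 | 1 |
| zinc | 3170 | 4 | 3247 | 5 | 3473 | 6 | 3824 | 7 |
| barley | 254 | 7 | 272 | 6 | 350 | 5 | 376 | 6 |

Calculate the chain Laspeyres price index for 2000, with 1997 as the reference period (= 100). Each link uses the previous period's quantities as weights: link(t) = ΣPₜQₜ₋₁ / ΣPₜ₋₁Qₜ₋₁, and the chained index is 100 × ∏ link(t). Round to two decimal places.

113.91

Link 1997→1998:
ΣP(1998)Q(1997) = 7353×1 + 3247×4 + 272×7 = 7353 + 12988 + 1904 = 22245
ΣP(1997)Q(1997) = 5970×1 + 3170×4 + 254×7 = 5970 + 12680 + 1778 = 20428
link = 22245/20428 = 1.088947
Link 1998→1999:
ΣP(1999)Q(1998) = 5886×1 + 3473×5 + 350×6 = 5886 + 17365 + 2100 = 25351
ΣP(1998)Q(1998) = 7353×1 + 3247×5 + 272×6 = 7353 + 16235 + 1632 = 25220
link = 25351/25220 = 1.005194
Link 1999→2000:
ΣP(2000)Q(1999) = 4808×1 + 3824×6 + 376×5 = 4808 + 22944 + 1880 = 29632
ΣP(1999)Q(1999) = 5886×1 + 3473×6 + 350×5 = 5886 + 20838 + 1750 = 28474
link = 29632/28474 = 1.040669
Chained index = 100 × 1.088947 × 1.005194 × 1.040669 = 113.9119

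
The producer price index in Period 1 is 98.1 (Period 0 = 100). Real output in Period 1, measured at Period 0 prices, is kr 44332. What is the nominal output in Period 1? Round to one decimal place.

43489.7

Nominal = Real × (Index/100) = 44332 × (98.1/100)
        = 44332 × 0.981 = 43489.6920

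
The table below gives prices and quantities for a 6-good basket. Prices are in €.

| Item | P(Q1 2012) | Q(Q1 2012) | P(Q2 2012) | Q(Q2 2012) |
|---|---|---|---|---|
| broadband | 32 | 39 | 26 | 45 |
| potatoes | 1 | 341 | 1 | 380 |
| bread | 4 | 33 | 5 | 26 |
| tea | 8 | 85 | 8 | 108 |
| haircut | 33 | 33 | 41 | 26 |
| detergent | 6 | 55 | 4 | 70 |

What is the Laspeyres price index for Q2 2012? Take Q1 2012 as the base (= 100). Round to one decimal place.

98.8

Laspeyres price index uses base-period quantities as weights.
ΣP(Q2 2012)·Q(Q1 2012) = 26×39 + 1×341 + 5×33 + 8×85 + 41×33 + 4×55 = 1014 + 341 + 165 + 680 + 1353 + 220 = 3773
ΣP(Q1 2012)·Q(Q1 2012) = 32×39 + 1×341 + 4×33 + 8×85 + 33×33 + 6×55 = 1248 + 341 + 132 + 680 + 1089 + 330 = 3820
Index = 3773 / 3820 × 100 = 98.7696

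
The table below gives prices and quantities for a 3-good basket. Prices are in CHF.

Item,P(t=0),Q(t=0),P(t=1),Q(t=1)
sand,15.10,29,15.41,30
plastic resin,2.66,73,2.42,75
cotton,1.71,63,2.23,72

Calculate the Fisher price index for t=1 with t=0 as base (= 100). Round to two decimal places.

Laspeyres component (base-period weights):
ΣP(t=1)Q(t=0) = 15.41×29 + 2.42×73 + 2.23×63 = 446.89 + 176.66 + 140.49 = 764.04
ΣP(t=0)Q(t=0) = 15.10×29 + 2.66×73 + 1.71×63 = 437.9 + 194.18 + 107.73 = 739.81
L = 764.04 / 739.81 × 100 = 103.2752
Paasche component (current-period weights):
ΣP(t=1)Q(t=1) = 15.41×30 + 2.42×75 + 2.23×72 = 462.3 + 181.5 + 160.56 = 804.36
ΣP(t=0)Q(t=1) = 15.10×30 + 2.66×75 + 1.71×72 = 453 + 199.5 + 123.12 = 775.62
P = 804.36 / 775.62 × 100 = 103.7054
Fisher = √(L × P) = √(103.2752 × 103.7054) = 103.4901

103.49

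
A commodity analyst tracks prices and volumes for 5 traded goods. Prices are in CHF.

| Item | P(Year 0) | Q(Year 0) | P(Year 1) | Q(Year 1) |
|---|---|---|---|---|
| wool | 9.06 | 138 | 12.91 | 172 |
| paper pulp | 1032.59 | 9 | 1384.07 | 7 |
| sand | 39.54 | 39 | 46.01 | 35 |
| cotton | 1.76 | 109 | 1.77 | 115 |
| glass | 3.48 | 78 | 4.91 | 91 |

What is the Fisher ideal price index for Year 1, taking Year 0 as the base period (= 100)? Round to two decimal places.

Laspeyres component (base-period weights):
ΣP(Year 1)Q(Year 0) = 12.91×138 + 1384.07×9 + 46.01×39 + 1.77×109 + 4.91×78 = 1781.58 + 12456.63 + 1794.39 + 192.93 + 382.98 = 16608.51
ΣP(Year 0)Q(Year 0) = 9.06×138 + 1032.59×9 + 39.54×39 + 1.76×109 + 3.48×78 = 1250.28 + 9293.31 + 1542.06 + 191.84 + 271.44 = 12548.93
L = 16608.51 / 12548.93 × 100 = 132.3500
Paasche component (current-period weights):
ΣP(Year 1)Q(Year 1) = 12.91×172 + 1384.07×7 + 46.01×35 + 1.77×115 + 4.91×91 = 2220.52 + 9688.49 + 1610.35 + 203.55 + 446.81 = 14169.72
ΣP(Year 0)Q(Year 1) = 9.06×172 + 1032.59×7 + 39.54×35 + 1.76×115 + 3.48×91 = 1558.32 + 7228.13 + 1383.9 + 202.4 + 316.68 = 10689.43
P = 14169.72 / 10689.43 × 100 = 132.5582
Fisher = √(L × P) = √(132.3500 × 132.5582) = 132.4541

132.45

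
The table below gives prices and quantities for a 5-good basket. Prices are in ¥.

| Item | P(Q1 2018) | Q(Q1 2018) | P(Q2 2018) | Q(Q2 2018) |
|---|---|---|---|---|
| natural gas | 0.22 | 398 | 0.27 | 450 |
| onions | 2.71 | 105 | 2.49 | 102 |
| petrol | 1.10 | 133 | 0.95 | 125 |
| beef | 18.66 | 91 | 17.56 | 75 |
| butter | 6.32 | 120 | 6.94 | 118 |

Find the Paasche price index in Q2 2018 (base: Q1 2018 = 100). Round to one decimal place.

98.9

Paasche price index uses current-period quantities as weights.
ΣP(Q2 2018)·Q(Q2 2018) = 0.27×450 + 2.49×102 + 0.95×125 + 17.56×75 + 6.94×118 = 121.5 + 253.98 + 118.75 + 1317 + 818.92 = 2630.15
ΣP(Q1 2018)·Q(Q2 2018) = 0.22×450 + 2.71×102 + 1.10×125 + 18.66×75 + 6.32×118 = 99 + 276.42 + 137.5 + 1399.5 + 745.76 = 2658.18
Index = 2630.15 / 2658.18 × 100 = 98.9455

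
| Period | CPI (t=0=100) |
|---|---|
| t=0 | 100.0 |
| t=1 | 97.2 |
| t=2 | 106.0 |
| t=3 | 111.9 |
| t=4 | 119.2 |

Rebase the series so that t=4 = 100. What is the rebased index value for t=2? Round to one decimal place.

Rebased(t=2) = 106.0 / 119.2 × 100 = 88.9262

88.9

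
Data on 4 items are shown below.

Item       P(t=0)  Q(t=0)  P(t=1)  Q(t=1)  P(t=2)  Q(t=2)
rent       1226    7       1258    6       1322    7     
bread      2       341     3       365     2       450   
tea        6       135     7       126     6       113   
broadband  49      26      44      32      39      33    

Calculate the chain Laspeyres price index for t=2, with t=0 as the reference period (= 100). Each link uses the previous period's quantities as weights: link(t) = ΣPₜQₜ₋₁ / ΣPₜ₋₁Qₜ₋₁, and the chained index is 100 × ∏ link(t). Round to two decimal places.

102.46

Link t=0→t=1:
ΣP(t=1)Q(t=0) = 1258×7 + 3×341 + 7×135 + 44×26 = 8806 + 1023 + 945 + 1144 = 11918
ΣP(t=0)Q(t=0) = 1226×7 + 2×341 + 6×135 + 49×26 = 8582 + 682 + 810 + 1274 = 11348
link = 11918/11348 = 1.050229
Link t=1→t=2:
ΣP(t=2)Q(t=1) = 1322×6 + 2×365 + 6×126 + 39×32 = 7932 + 730 + 756 + 1248 = 10666
ΣP(t=1)Q(t=1) = 1258×6 + 3×365 + 7×126 + 44×32 = 7548 + 1095 + 882 + 1408 = 10933
link = 10666/10933 = 0.975579
Chained index = 100 × 1.050229 × 0.975579 = 102.4581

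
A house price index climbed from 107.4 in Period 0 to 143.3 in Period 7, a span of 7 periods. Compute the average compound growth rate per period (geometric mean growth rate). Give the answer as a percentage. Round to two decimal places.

Growth factor = (143.3/107.4)^(1/7) = (1.334264)^(1/7) = 1.042058
Growth rate = 1.042058 − 1 = 0.042058 = 4.2058%

4.21%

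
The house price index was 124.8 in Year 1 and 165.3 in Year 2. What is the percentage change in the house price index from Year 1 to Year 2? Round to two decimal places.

Change = (165.3 − 124.8) / 124.8 × 100
       = 40.5 / 124.8 × 100 = 32.4519%

32.45%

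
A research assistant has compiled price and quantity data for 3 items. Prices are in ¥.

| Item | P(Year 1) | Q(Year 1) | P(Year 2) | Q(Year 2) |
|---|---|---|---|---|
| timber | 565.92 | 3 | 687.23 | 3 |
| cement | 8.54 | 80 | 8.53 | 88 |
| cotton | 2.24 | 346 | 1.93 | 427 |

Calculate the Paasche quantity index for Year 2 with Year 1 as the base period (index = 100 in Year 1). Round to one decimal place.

Paasche quantity index uses current-period prices as weights.
ΣP(Year 2)·Q(Year 2) = 687.23×3 + 8.53×88 + 1.93×427 = 2061.69 + 750.64 + 824.11 = 3636.44
ΣP(Year 2)·Q(Year 1) = 687.23×3 + 8.53×80 + 1.93×346 = 2061.69 + 682.4 + 667.78 = 3411.87
Index = 3636.44 / 3411.87 × 100 = 106.5820

106.6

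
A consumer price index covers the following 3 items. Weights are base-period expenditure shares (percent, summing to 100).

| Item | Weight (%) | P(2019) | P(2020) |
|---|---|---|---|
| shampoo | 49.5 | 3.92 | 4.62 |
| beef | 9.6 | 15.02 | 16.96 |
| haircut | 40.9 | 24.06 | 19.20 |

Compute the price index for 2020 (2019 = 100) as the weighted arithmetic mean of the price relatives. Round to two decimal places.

shampoo: 49.5 × (4.62/3.92) = 49.5 × 1.178571 = 58.3393
beef: 9.6 × (16.96/15.02) = 9.6 × 1.129161 = 10.8399
haircut: 40.9 × (19.20/24.06) = 40.9 × 0.798005 = 32.6384
Index = Σ wᵢ·(p₁ᵢ/p₀ᵢ) = 58.3393 + 10.8399 + 32.6384 = 101.8176

101.82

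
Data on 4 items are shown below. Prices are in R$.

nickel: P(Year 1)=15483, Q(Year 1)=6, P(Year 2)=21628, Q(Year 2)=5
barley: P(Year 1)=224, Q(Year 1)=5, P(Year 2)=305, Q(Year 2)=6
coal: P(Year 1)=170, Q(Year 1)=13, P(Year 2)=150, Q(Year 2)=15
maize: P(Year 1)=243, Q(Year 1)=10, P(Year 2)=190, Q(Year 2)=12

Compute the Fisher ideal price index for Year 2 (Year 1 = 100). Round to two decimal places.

Laspeyres component (base-period weights):
ΣP(Year 2)Q(Year 1) = 21628×6 + 305×5 + 150×13 + 190×10 = 129768 + 1525 + 1950 + 1900 = 135143
ΣP(Year 1)Q(Year 1) = 15483×6 + 224×5 + 170×13 + 243×10 = 92898 + 1120 + 2210 + 2430 = 98658
L = 135143 / 98658 × 100 = 136.9813
Paasche component (current-period weights):
ΣP(Year 2)Q(Year 2) = 21628×5 + 305×6 + 150×15 + 190×12 = 108140 + 1830 + 2250 + 2280 = 114500
ΣP(Year 1)Q(Year 2) = 15483×5 + 224×6 + 170×15 + 243×12 = 77415 + 1344 + 2550 + 2916 = 84225
P = 114500 / 84225 × 100 = 135.9454
Fisher = √(L × P) = √(136.9813 × 135.9454) = 136.4624

136.46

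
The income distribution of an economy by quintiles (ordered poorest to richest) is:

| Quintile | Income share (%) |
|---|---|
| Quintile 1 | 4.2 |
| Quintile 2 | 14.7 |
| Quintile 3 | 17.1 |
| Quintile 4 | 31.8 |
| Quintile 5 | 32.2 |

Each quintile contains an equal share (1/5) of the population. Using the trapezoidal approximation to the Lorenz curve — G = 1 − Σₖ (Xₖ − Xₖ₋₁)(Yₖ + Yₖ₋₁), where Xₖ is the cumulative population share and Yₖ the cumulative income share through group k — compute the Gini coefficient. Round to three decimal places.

Cumulative income shares Yₖ: 0.0420, 0.1890, 0.3600, 0.6780, 1.0000
Σ (Xₖ−Xₖ₋₁)(Yₖ+Yₖ₋₁) = (1/5)(0.0420+0.0000) + (1/5)(0.1890+0.0420) + (1/5)(0.3600+0.1890) + (1/5)(0.6780+0.3600) + (1/5)(1.0000+0.6780)
  = 0.0084 + 0.0462 + 0.1098 + 0.2076 + 0.3356 = 0.7076
G = 1 − 0.7076 = 0.2924

0.292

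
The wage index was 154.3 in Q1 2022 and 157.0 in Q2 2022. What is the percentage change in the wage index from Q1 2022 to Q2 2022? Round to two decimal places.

1.75%

Change = (157.0 − 154.3) / 154.3 × 100
       = 2.7 / 154.3 × 100 = 1.7498%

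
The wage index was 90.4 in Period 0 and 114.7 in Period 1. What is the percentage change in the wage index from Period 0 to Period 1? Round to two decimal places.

Change = (114.7 − 90.4) / 90.4 × 100
       = 24.3 / 90.4 × 100 = 26.8805%

26.88%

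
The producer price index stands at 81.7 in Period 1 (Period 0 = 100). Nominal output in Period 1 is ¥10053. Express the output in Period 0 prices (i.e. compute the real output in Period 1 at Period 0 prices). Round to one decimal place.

Real = Nominal ÷ (Index/100) = 10053 ÷ (81.7/100)
     = 10053 ÷ 0.817 = 12304.7736

12304.8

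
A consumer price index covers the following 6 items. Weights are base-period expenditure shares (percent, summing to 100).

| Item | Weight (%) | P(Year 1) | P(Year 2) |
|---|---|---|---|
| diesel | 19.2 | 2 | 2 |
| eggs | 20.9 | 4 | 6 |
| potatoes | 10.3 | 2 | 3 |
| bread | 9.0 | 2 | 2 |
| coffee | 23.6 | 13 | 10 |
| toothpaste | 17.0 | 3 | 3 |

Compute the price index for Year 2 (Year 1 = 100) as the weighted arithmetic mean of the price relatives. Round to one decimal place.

110.2

diesel: 19.2 × (2/2) = 19.2 × 1.000000 = 19.2000
eggs: 20.9 × (6/4) = 20.9 × 1.500000 = 31.3500
potatoes: 10.3 × (3/2) = 10.3 × 1.500000 = 15.4500
bread: 9.0 × (2/2) = 9.0 × 1.000000 = 9.0000
coffee: 23.6 × (10/13) = 23.6 × 0.769231 = 18.1538
toothpaste: 17.0 × (3/3) = 17.0 × 1.000000 = 17.0000
Index = Σ wᵢ·(p₁ᵢ/p₀ᵢ) = 19.2000 + 31.3500 + 15.4500 + 9.0000 + 18.1538 + 17.0000 = 110.1538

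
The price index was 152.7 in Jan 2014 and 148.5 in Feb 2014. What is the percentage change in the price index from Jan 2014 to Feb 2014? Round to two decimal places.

Change = (148.5 − 152.7) / 152.7 × 100
       = -4.2 / 152.7 × 100 = -2.7505%

-2.75%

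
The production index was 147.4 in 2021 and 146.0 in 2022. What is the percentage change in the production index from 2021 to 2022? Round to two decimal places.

Change = (146.0 − 147.4) / 147.4 × 100
       = -1.4 / 147.4 × 100 = -0.9498%

-0.95%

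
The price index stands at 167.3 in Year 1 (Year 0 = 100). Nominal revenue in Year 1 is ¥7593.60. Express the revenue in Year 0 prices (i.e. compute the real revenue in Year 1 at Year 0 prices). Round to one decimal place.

4538.9

Real = Nominal ÷ (Index/100) = 7593.60 ÷ (167.3/100)
     = 7593.60 ÷ 1.673 = 4538.9121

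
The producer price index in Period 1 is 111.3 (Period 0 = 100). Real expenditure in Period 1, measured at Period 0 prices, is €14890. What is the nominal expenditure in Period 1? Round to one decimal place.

16572.6

Nominal = Real × (Index/100) = 14890 × (111.3/100)
        = 14890 × 1.113 = 16572.5700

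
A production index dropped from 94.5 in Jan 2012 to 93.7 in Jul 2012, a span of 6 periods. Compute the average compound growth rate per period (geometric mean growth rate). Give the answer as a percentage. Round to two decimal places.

Growth factor = (93.7/94.5)^(1/6) = (0.991534)^(1/6) = 0.998584
Growth rate = 0.998584 − 1 = -0.001416 = -0.1416%

-0.14%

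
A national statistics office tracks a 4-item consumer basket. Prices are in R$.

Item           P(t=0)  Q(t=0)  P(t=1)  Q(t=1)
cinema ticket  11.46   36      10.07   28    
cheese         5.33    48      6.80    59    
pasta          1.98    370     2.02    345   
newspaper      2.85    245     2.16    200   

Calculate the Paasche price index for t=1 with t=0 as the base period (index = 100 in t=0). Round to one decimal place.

96.0

Paasche price index uses current-period quantities as weights.
ΣP(t=1)·Q(t=1) = 10.07×28 + 6.80×59 + 2.02×345 + 2.16×200 = 281.96 + 401.2 + 696.9 + 432 = 1812.06
ΣP(t=0)·Q(t=1) = 11.46×28 + 5.33×59 + 1.98×345 + 2.85×200 = 320.88 + 314.47 + 683.1 + 570 = 1888.45
Index = 1812.06 / 1888.45 × 100 = 95.9549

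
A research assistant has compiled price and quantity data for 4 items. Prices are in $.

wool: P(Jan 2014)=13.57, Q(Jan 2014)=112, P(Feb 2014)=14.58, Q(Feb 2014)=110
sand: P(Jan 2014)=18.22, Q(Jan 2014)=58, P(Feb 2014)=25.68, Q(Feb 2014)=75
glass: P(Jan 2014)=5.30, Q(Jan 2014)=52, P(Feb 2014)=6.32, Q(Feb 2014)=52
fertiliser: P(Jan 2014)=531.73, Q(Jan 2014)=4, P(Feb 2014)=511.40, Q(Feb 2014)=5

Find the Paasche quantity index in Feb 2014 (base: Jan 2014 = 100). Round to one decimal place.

116.7

Paasche quantity index uses current-period prices as weights.
ΣP(Feb 2014)·Q(Feb 2014) = 14.58×110 + 25.68×75 + 6.32×52 + 511.40×5 = 1603.8 + 1926 + 328.64 + 2557 = 6415.44
ΣP(Feb 2014)·Q(Jan 2014) = 14.58×112 + 25.68×58 + 6.32×52 + 511.40×4 = 1632.96 + 1489.44 + 328.64 + 2045.6 = 5496.64
Index = 6415.44 / 5496.64 × 100 = 116.7157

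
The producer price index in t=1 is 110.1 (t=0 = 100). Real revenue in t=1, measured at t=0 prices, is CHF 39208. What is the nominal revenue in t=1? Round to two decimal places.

Nominal = Real × (Index/100) = 39208 × (110.1/100)
        = 39208 × 1.101 = 43168.0080

43168.01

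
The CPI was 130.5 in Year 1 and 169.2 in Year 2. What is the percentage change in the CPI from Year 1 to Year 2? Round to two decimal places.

Change = (169.2 − 130.5) / 130.5 × 100
       = 38.7 / 130.5 × 100 = 29.6552%

29.66%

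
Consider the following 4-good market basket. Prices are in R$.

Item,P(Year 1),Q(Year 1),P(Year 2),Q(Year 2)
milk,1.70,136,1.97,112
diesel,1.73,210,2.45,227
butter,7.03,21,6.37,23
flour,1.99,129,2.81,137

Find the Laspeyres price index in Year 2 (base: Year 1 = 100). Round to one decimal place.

128.0

Laspeyres price index uses base-period quantities as weights.
ΣP(Year 2)·Q(Year 1) = 1.97×136 + 2.45×210 + 6.37×21 + 2.81×129 = 267.92 + 514.5 + 133.77 + 362.49 = 1278.68
ΣP(Year 1)·Q(Year 1) = 1.70×136 + 1.73×210 + 7.03×21 + 1.99×129 = 231.2 + 363.3 + 147.63 + 256.71 = 998.84
Index = 1278.68 / 998.84 × 100 = 128.0165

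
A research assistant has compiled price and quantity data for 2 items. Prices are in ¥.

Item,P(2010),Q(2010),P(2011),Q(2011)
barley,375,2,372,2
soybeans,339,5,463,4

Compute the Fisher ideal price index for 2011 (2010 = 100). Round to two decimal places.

Laspeyres component (base-period weights):
ΣP(2011)Q(2010) = 372×2 + 463×5 = 744 + 2315 = 3059
ΣP(2010)Q(2010) = 375×2 + 339×5 = 750 + 1695 = 2445
L = 3059 / 2445 × 100 = 125.1125
Paasche component (current-period weights):
ΣP(2011)Q(2011) = 372×2 + 463×4 = 744 + 1852 = 2596
ΣP(2010)Q(2011) = 375×2 + 339×4 = 750 + 1356 = 2106
P = 2596 / 2106 × 100 = 123.2669
Fisher = √(L × P) = √(125.1125 × 123.2669) = 124.1862

124.19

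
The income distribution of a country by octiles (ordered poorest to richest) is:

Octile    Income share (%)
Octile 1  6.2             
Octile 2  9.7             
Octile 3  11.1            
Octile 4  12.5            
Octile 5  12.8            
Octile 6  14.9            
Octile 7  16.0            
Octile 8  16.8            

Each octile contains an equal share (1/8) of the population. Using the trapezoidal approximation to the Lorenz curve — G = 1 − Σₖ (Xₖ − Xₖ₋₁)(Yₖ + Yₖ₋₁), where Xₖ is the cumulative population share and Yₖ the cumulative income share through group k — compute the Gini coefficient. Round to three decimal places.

Cumulative income shares Yₖ: 0.0620, 0.1590, 0.2700, 0.3950, 0.5230, 0.6720, 0.8320, 1.0000
Σ (Xₖ−Xₖ₋₁)(Yₖ+Yₖ₋₁) = (1/8)(0.0620+0.0000) + (1/8)(0.1590+0.0620) + (1/8)(0.2700+0.1590) + (1/8)(0.3950+0.2700) + (1/8)(0.5230+0.3950) + (1/8)(0.6720+0.5230) + (1/8)(0.8320+0.6720) + (1/8)(1.0000+0.8320)
  = 0.0077 + 0.0276 + 0.0536 + 0.0831 + 0.1147 + 0.1494 + 0.1880 + 0.2290 = 0.8532
G = 1 − 0.8532 = 0.1468

0.147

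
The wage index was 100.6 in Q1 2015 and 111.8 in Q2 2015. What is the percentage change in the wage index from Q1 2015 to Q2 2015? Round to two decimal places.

Change = (111.8 − 100.6) / 100.6 × 100
       = 11.2 / 100.6 × 100 = 11.1332%

11.13%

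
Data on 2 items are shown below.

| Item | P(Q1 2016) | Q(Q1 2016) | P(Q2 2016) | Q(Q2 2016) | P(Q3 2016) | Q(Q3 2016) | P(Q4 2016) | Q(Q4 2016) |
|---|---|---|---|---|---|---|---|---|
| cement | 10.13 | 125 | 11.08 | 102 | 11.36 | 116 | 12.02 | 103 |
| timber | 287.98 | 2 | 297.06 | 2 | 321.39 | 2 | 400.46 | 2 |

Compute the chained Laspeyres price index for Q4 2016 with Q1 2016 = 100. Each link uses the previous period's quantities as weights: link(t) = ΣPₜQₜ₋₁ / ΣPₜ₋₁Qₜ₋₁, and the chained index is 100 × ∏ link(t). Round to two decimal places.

Link Q1 2016→Q2 2016:
ΣP(Q2 2016)Q(Q1 2016) = 11.08×125 + 297.06×2 = 1385 + 594.12 = 1979.12
ΣP(Q1 2016)Q(Q1 2016) = 10.13×125 + 287.98×2 = 1266.25 + 575.96 = 1842.21
link = 1979.12/1842.21 = 1.074318
Link Q2 2016→Q3 2016:
ΣP(Q3 2016)Q(Q2 2016) = 11.36×102 + 321.39×2 = 1158.72 + 642.78 = 1801.5
ΣP(Q2 2016)Q(Q2 2016) = 11.08×102 + 297.06×2 = 1130.16 + 594.12 = 1724.28
link = 1801.5/1724.28 = 1.044784
Link Q3 2016→Q4 2016:
ΣP(Q4 2016)Q(Q3 2016) = 12.02×116 + 400.46×2 = 1394.32 + 800.92 = 2195.24
ΣP(Q3 2016)Q(Q3 2016) = 11.36×116 + 321.39×2 = 1317.76 + 642.78 = 1960.54
link = 2195.24/1960.54 = 1.119712
Chained index = 100 × 1.074318 × 1.044784 × 1.119712 = 125.6799

125.68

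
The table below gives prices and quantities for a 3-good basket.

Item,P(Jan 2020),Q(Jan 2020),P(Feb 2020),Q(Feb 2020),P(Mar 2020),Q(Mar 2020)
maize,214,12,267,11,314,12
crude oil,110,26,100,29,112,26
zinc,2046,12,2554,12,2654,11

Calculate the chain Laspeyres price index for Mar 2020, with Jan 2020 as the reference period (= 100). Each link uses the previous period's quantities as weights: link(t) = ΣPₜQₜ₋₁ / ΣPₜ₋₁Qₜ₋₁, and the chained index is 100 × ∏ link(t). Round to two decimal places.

Link Jan 2020→Feb 2020:
ΣP(Feb 2020)Q(Jan 2020) = 267×12 + 100×26 + 2554×12 = 3204 + 2600 + 30648 = 36452
ΣP(Jan 2020)Q(Jan 2020) = 214×12 + 110×26 + 2046×12 = 2568 + 2860 + 24552 = 29980
link = 36452/29980 = 1.215877
Link Feb 2020→Mar 2020:
ΣP(Mar 2020)Q(Feb 2020) = 314×11 + 112×29 + 2654×12 = 3454 + 3248 + 31848 = 38550
ΣP(Feb 2020)Q(Feb 2020) = 267×11 + 100×29 + 2554×12 = 2937 + 2900 + 30648 = 36485
link = 38550/36485 = 1.056599
Chained index = 100 × 1.215877 × 1.056599 = 128.4694

128.47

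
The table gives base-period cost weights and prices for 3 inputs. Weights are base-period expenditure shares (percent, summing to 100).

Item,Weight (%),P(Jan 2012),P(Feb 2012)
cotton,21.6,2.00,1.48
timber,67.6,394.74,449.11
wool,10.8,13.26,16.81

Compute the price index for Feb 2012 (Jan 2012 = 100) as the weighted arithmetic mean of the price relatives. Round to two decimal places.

cotton: 21.6 × (1.48/2.00) = 21.6 × 0.740000 = 15.9840
timber: 67.6 × (449.11/394.74) = 67.6 × 1.137736 = 76.9110
wool: 10.8 × (16.81/13.26) = 10.8 × 1.267722 = 13.6914
Index = Σ wᵢ·(p₁ᵢ/p₀ᵢ) = 15.9840 + 76.9110 + 13.6914 = 106.5864

106.59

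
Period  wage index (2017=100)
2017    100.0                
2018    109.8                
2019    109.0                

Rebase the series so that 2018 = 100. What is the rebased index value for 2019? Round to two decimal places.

99.27

Rebased(2019) = 109.0 / 109.8 × 100 = 99.2714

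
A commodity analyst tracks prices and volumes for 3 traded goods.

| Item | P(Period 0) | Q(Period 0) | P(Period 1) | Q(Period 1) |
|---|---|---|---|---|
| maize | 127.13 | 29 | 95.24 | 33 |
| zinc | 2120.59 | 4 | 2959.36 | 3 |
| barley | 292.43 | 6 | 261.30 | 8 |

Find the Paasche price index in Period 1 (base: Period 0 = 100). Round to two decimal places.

109.42

Paasche price index uses current-period quantities as weights.
ΣP(Period 1)·Q(Period 1) = 95.24×33 + 2959.36×3 + 261.30×8 = 3142.92 + 8878.08 + 2090.4 = 14111.4
ΣP(Period 0)·Q(Period 1) = 127.13×33 + 2120.59×3 + 292.43×8 = 4195.29 + 6361.77 + 2339.44 = 12896.5
Index = 14111.4 / 12896.5 × 100 = 109.4204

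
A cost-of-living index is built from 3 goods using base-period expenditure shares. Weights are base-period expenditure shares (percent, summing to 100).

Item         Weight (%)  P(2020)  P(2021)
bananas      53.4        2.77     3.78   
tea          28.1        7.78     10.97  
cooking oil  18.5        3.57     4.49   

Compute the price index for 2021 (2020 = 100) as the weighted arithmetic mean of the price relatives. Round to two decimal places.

135.76

bananas: 53.4 × (3.78/2.77) = 53.4 × 1.364621 = 72.8708
tea: 28.1 × (10.97/7.78) = 28.1 × 1.410026 = 39.6217
cooking oil: 18.5 × (4.49/3.57) = 18.5 × 1.257703 = 23.2675
Index = Σ wᵢ·(p₁ᵢ/p₀ᵢ) = 72.8708 + 39.6217 + 23.2675 = 135.7600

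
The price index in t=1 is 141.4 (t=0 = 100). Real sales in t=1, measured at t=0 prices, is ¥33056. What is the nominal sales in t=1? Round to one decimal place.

Nominal = Real × (Index/100) = 33056 × (141.4/100)
        = 33056 × 1.414 = 46741.1840

46741.2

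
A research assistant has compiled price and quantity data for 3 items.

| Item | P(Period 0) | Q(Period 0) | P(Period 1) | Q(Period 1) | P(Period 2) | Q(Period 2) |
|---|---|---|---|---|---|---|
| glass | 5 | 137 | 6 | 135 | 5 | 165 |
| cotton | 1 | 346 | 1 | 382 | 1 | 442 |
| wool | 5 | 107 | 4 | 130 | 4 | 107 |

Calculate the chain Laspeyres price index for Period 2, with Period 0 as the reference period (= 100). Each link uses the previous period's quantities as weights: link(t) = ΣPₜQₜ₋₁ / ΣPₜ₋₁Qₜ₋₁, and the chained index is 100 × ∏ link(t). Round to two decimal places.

93.88

Link Period 0→Period 1:
ΣP(Period 1)Q(Period 0) = 6×137 + 1×346 + 4×107 = 822 + 346 + 428 = 1596
ΣP(Period 0)Q(Period 0) = 5×137 + 1×346 + 5×107 = 685 + 346 + 535 = 1566
link = 1596/1566 = 1.019157
Link Period 1→Period 2:
ΣP(Period 2)Q(Period 1) = 5×135 + 1×382 + 4×130 = 675 + 382 + 520 = 1577
ΣP(Period 1)Q(Period 1) = 6×135 + 1×382 + 4×130 = 810 + 382 + 520 = 1712
link = 1577/1712 = 0.921145
Chained index = 100 × 1.019157 × 0.921145 = 93.8791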